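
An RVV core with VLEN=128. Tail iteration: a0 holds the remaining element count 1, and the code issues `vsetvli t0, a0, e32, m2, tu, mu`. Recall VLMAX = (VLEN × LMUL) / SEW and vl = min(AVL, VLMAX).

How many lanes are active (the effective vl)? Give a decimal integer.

vl = 1

VLMAX = (128 × 2) / 32 = 8 lanes
vl = min(AVL, VLMAX) = min(1, 8) = 1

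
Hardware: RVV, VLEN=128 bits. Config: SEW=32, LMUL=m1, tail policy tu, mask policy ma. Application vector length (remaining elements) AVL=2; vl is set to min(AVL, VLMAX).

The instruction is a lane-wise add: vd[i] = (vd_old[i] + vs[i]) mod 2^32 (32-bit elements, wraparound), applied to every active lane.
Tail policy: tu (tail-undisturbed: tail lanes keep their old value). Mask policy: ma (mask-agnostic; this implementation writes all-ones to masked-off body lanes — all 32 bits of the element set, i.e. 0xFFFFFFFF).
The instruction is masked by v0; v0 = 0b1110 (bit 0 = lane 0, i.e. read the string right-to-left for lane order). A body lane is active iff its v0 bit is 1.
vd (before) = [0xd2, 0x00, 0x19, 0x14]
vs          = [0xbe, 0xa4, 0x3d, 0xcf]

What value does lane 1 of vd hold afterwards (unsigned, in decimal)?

vd[1] = 164

VLMAX = (128 × 1) / 32 = 4 lanes
vl ← min(2, 4) = 2
lane  0: mask-off/ones ⇒ 0xffffffff
lane  1: add(0x00,0xa4) ⇒ 0xa4
lane  2: tail/keep ⇒ 0x19
lane  3: tail/keep ⇒ 0x14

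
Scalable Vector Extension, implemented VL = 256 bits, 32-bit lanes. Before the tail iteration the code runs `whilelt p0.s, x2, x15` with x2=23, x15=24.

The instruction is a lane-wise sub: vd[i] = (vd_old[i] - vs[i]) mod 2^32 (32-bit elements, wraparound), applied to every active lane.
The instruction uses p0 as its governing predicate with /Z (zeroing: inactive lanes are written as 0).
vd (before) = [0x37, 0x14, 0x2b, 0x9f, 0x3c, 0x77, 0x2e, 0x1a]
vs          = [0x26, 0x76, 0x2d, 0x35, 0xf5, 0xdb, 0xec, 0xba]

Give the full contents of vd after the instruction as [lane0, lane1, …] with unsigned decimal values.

register lanes = 256/32 = 8
whilelt: lane j active iff 23+j < 24 → j < 1 → 1 active
  i=0: sub(0x37,0x26) → 17
  i=1: tail/zero → 0
  i=2: tail/zero → 0
  i=3: tail/zero → 0
  i=4: tail/zero → 0
  i=5: tail/zero → 0
  i=6: tail/zero → 0
  i=7: tail/zero → 0

vd = [17, 0, 0, 0, 0, 0, 0, 0]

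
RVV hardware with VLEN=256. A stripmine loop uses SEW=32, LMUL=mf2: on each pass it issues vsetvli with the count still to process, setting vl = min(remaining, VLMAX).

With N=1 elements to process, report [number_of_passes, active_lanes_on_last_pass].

VLMAX = (256 × 1/2) / 32 = 4 lanes
iterations = ceil(1/4) = 1; final-pass vl = 1

[iterations, last_vl] = [1, 1]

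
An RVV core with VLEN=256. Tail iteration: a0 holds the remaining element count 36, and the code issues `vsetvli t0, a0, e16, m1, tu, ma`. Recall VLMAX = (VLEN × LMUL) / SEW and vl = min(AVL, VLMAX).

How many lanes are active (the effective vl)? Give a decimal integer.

vl = 16

VLMAX = (256 × 1) / 16 = 16 lanes
AVL=36 > VLMAX=16, so vl = 16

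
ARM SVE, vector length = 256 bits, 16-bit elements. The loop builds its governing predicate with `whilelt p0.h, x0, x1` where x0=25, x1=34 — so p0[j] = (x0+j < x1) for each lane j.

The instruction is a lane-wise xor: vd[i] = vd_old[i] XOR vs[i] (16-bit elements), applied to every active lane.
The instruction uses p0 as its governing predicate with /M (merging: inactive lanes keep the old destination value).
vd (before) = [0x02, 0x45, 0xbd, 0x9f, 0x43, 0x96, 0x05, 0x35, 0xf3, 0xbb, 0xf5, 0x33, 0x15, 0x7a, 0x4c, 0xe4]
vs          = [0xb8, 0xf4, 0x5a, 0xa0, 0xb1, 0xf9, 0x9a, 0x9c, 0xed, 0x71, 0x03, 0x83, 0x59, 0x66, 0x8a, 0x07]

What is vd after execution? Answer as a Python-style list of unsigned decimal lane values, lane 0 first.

vd = [186, 177, 231, 63, 242, 111, 159, 169, 30, 187, 245, 51, 21, 122, 76, 228]

256-bit reg / 16-bit elem → 16 lanes
whilelt: lane j active iff 25+j < 34 → j < 9 → 9 active
[0] xor(0x02,0xb8) = 0xba
[1] xor(0x45,0xf4) = 0xb1
[2] xor(0xbd,0x5a) = 0xe7
[3] xor(0x9f,0xa0) = 0x3f
[4] xor(0x43,0xb1) = 0xf2
[5] xor(0x96,0xf9) = 0x6f
[6] xor(0x05,0x9a) = 0x9f
[7] xor(0x35,0x9c) = 0xa9
[8] xor(0xf3,0xed) = 0x1e
[9] tail/keep = 0xbb
[10] tail/keep = 0xf5
[11] tail/keep = 0x33
[12] tail/keep = 0x15
[13] tail/keep = 0x7a
[14] tail/keep = 0x4c
[15] tail/keep = 0xe4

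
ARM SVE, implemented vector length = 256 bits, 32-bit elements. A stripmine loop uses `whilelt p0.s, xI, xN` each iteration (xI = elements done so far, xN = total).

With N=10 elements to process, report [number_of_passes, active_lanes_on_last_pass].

[iterations, last_vl] = [2, 2]

register lanes = 256/32 = 8
iterations = ceil(10/8) = 2; final-pass vl = 2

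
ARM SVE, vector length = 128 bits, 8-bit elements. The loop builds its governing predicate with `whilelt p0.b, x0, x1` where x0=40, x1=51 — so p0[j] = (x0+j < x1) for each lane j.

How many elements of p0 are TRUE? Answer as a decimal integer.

vl = 11

lane count: 128 div 8 = 16
active while 40+j < 51, i.e. j ∈ [0,11) capped at 16 ⇒ 11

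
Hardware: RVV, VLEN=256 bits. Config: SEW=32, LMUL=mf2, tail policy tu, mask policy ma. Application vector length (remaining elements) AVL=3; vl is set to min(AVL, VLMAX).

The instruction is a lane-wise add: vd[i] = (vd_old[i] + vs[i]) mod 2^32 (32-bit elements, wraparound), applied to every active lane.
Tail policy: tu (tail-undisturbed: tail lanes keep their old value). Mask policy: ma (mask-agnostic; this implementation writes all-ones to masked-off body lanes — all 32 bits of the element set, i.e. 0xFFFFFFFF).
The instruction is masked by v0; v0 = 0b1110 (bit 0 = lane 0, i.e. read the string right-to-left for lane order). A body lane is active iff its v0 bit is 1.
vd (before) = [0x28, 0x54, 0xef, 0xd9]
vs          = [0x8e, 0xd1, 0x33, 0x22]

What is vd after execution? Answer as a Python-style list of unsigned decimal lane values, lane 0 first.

vd = [4294967295, 293, 290, 217]

VLMAX = (256 × 1/2) / 32 = 4 lanes
vl ← min(3, 4) = 3
  i=0: mask-off/ones → 4294967295
  i=1: add(0x54,0xd1) → 293
  i=2: add(0xef,0x33) → 290
  i=3: tail/keep → 217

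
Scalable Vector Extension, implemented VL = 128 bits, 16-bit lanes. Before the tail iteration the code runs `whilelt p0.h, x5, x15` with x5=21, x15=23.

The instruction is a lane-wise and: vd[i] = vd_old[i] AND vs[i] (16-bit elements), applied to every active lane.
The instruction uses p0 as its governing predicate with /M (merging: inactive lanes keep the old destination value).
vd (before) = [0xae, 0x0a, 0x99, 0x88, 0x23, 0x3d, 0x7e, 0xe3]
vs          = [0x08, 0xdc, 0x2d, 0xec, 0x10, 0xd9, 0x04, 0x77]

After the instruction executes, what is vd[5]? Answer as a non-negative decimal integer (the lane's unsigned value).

vd[5] = 61

128-bit reg / 16-bit elem → 8 lanes
active while 21+j < 23, i.e. j ∈ [0,2) capped at 8 ⇒ 2
[0] and(0xae,0x08) = 0x08
[1] and(0x0a,0xdc) = 0x08
[2] tail/keep = 0x99
[3] tail/keep = 0x88
[4] tail/keep = 0x23
[5] tail/keep = 0x3d
[6] tail/keep = 0x7e
[7] tail/keep = 0xe3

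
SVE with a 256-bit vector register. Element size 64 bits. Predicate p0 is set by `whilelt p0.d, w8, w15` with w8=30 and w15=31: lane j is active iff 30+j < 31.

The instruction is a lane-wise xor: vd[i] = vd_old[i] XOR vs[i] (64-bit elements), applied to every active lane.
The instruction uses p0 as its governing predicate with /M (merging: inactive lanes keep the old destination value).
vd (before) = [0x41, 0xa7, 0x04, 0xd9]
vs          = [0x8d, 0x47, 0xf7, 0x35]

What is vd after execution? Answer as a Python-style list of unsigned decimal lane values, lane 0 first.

register lanes = 256/64 = 4
whilelt: lane j active iff 30+j < 31 → j < 1 → 1 active
[0] xor(0x41,0x8d) = 0xcc
[1] tail/keep = 0xa7
[2] tail/keep = 0x04
[3] tail/keep = 0xd9

vd = [204, 167, 4, 217]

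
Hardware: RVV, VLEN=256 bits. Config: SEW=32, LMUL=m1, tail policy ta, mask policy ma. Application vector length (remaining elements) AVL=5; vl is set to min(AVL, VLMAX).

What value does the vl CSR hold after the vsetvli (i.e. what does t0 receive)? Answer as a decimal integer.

lanes per group: 256·1/32 = 8
AVL=5 ≤ VLMAX=8, so vl = 5

vl = 5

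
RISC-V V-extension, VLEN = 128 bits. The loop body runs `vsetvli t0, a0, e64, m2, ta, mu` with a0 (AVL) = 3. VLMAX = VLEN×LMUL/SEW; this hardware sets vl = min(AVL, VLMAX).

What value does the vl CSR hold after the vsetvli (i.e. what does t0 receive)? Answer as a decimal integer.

vl = 3

VLMAX = VLEN×LMUL/SEW = 128×2/64 = 4
vl = min(AVL, VLMAX) = min(3, 4) = 3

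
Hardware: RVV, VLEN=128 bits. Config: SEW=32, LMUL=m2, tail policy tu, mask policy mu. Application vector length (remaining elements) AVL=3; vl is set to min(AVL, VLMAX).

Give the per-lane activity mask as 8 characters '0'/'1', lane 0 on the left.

lanes per group: 128·2/32 = 8
vl ← min(3, 8) = 3
bits (lane 0 leftmost): 11100000

predicate = 11100000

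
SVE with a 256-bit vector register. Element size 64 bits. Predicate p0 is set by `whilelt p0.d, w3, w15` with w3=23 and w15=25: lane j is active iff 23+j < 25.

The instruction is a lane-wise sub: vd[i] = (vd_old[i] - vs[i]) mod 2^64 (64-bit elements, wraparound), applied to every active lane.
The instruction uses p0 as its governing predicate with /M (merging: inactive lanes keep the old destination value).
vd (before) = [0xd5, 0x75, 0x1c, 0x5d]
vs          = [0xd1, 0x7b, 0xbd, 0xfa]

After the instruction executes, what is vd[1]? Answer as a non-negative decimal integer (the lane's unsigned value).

256-bit reg / 64-bit elem → 4 lanes
p0[j] = (23+j < 25); true for j=0..1 → 2 lanes set
vd[0] sub(0xd5,0xd1) -> 0x04
vd[1] sub(0x75,0x7b) -> 0xfffffffffffffffa
vd[2] tail/keep -> 0x1c
vd[3] tail/keep -> 0x5d

vd[1] = 18446744073709551610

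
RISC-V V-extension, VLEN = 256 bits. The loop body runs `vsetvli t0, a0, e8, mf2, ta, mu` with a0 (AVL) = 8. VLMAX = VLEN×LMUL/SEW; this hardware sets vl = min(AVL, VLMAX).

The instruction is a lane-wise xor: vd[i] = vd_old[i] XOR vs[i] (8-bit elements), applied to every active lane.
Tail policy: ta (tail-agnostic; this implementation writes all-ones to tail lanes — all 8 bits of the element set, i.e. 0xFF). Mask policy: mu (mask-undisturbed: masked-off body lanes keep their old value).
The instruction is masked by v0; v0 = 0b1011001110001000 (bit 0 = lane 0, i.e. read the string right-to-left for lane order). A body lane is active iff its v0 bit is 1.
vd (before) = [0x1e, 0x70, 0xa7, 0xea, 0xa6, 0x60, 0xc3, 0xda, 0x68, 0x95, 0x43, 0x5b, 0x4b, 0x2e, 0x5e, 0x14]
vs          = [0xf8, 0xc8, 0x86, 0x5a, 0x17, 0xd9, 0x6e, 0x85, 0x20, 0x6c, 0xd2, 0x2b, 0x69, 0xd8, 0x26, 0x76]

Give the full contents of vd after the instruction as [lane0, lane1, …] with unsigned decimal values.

vd = [30, 112, 167, 176, 166, 96, 195, 95, 255, 255, 255, 255, 255, 255, 255, 255]

lanes per group: 256·1/2/8 = 16
vl ← min(8, 16) = 8
vd[0] mask-off/keep -> 0x1e
vd[1] mask-off/keep -> 0x70
vd[2] mask-off/keep -> 0xa7
vd[3] xor(0xea,0x5a) -> 0xb0
vd[4] mask-off/keep -> 0xa6
vd[5] mask-off/keep -> 0x60
vd[6] mask-off/keep -> 0xc3
vd[7] xor(0xda,0x85) -> 0x5f
vd[8] tail/ones -> 0xff
vd[9] tail/ones -> 0xff
vd[10] tail/ones -> 0xff
vd[11] tail/ones -> 0xff
vd[12] tail/ones -> 0xff
vd[13] tail/ones -> 0xff
vd[14] tail/ones -> 0xff
vd[15] tail/ones -> 0xff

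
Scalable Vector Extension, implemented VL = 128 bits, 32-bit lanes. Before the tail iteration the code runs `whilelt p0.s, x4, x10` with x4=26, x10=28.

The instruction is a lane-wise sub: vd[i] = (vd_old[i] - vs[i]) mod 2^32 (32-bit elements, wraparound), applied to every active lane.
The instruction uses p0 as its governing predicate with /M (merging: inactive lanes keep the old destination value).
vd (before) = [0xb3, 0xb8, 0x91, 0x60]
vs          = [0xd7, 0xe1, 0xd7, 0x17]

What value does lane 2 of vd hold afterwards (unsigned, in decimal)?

vd[2] = 145

lane count: 128 div 32 = 4
whilelt: lane j active iff 26+j < 28 → j < 2 → 2 active
vd[0] sub(0xb3,0xd7) -> 0xffffffdc
vd[1] sub(0xb8,0xe1) -> 0xffffffd7
vd[2] tail/keep -> 0x91
vd[3] tail/keep -> 0x60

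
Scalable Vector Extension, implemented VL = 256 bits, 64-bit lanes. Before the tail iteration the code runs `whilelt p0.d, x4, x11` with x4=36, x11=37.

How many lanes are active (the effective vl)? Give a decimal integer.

lane count: 256 div 64 = 4
active while 36+j < 37, i.e. j ∈ [0,1) capped at 4 ⇒ 1

vl = 1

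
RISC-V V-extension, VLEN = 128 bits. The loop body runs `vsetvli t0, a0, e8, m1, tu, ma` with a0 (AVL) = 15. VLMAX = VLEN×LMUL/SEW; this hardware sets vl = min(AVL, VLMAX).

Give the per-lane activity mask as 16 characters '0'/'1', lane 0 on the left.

predicate = 1111111111111110

lanes per group: 128·1/8 = 16
vl = min(AVL, VLMAX) = min(15, 16) = 15
bits (lane 0 leftmost): 1111111111111110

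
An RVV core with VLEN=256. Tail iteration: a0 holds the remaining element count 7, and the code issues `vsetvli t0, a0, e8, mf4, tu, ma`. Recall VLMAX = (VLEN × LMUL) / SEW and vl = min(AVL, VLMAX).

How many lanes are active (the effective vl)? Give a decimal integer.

vl = 7

lanes per group: 256·1/4/8 = 8
AVL=7 ≤ VLMAX=8, so vl = 7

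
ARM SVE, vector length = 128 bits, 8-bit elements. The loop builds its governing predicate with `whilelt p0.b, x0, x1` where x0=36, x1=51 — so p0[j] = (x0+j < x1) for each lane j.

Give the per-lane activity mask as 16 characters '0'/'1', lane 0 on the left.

predicate = 1111111111111110

128-bit reg / 8-bit elem → 16 lanes
active while 36+j < 51, i.e. j ∈ [0,15) capped at 16 ⇒ 15
bits (lane 0 leftmost): 1111111111111110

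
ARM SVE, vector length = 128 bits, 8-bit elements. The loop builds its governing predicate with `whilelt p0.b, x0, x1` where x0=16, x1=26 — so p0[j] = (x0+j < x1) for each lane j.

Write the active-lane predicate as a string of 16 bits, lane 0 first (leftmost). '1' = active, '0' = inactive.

predicate = 1111111111000000

128-bit reg / 8-bit elem → 16 lanes
p0[j] = (16+j < 26); true for j=0..9 → 10 lanes set
bits (lane 0 leftmost): 1111111111000000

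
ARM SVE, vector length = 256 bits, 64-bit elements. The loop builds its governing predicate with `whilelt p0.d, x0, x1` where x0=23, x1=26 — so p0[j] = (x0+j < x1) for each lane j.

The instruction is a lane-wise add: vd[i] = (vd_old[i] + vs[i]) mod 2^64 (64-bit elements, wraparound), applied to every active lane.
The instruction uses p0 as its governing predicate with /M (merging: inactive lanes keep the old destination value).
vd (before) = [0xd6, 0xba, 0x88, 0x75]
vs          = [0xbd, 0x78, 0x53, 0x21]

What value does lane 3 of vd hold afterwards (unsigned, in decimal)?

lane count: 256 div 64 = 4
active while 23+j < 26, i.e. j ∈ [0,3) capped at 4 ⇒ 3
[0] add(0xd6,0xbd) = 0x193
[1] add(0xba,0x78) = 0x132
[2] add(0x88,0x53) = 0xdb
[3] tail/keep = 0x75

vd[3] = 117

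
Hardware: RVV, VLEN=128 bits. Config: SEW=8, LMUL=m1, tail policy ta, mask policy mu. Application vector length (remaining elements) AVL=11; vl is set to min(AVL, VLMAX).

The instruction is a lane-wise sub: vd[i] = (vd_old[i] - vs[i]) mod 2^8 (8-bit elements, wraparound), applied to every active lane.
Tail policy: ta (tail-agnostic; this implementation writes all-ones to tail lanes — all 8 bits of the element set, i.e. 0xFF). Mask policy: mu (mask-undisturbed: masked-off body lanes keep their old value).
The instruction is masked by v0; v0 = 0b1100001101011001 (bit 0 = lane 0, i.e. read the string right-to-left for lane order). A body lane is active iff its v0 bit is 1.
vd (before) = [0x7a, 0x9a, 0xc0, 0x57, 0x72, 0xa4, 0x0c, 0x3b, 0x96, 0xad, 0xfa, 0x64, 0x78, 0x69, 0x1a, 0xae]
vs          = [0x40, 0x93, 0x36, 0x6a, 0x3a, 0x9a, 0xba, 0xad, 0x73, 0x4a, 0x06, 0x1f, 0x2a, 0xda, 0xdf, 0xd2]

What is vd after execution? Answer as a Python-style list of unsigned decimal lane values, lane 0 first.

lanes per group: 128·1/8 = 16
vl ← min(11, 16) = 11
[0] sub(0x7a,0x40) = 0x3a
[1] mask-off/keep = 0x9a
[2] mask-off/keep = 0xc0
[3] sub(0x57,0x6a) = 0xed
[4] sub(0x72,0x3a) = 0x38
[5] mask-off/keep = 0xa4
[6] sub(0x0c,0xba) = 0x52
[7] mask-off/keep = 0x3b
[8] sub(0x96,0x73) = 0x23
[9] sub(0xad,0x4a) = 0x63
[10] mask-off/keep = 0xfa
[11] tail/ones = 0xff
[12] tail/ones = 0xff
[13] tail/ones = 0xff
[14] tail/ones = 0xff
[15] tail/ones = 0xff

vd = [58, 154, 192, 237, 56, 164, 82, 59, 35, 99, 250, 255, 255, 255, 255, 255]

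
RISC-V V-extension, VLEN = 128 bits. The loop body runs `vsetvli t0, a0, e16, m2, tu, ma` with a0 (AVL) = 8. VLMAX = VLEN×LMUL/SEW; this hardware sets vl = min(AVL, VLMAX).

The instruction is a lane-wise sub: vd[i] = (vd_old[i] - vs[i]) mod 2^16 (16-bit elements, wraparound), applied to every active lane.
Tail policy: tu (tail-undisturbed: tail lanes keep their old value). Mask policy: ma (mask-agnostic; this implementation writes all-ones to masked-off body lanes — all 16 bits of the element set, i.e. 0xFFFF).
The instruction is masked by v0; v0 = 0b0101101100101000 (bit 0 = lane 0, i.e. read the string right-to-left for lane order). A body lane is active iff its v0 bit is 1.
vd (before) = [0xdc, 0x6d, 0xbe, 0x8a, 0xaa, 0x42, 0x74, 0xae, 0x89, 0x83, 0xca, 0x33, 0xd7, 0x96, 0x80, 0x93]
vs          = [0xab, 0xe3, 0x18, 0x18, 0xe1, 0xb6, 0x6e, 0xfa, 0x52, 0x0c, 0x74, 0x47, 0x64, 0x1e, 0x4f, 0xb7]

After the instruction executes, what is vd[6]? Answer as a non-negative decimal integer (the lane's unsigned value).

vd[6] = 65535

lanes per group: 128·2/16 = 16
vl ← min(8, 16) = 8
lane  0: mask-off/ones ⇒ 0xffff
lane  1: mask-off/ones ⇒ 0xffff
lane  2: mask-off/ones ⇒ 0xffff
lane  3: sub(0x8a,0x18) ⇒ 0x72
lane  4: mask-off/ones ⇒ 0xffff
lane  5: sub(0x42,0xb6) ⇒ 0xff8c
lane  6: mask-off/ones ⇒ 0xffff
lane  7: mask-off/ones ⇒ 0xffff
lane  8: tail/keep ⇒ 0x89
lane  9: tail/keep ⇒ 0x83
lane 10: tail/keep ⇒ 0xca
lane 11: tail/keep ⇒ 0x33
lane 12: tail/keep ⇒ 0xd7
lane 13: tail/keep ⇒ 0x96
lane 14: tail/keep ⇒ 0x80
lane 15: tail/keep ⇒ 0x93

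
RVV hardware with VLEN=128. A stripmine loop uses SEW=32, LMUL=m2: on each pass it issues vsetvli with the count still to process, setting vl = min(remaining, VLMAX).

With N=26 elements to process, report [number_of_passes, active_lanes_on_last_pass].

VLMAX = VLEN×LMUL/SEW = 128×2/32 = 8
iterations = ceil(26/8) = 4; final-pass vl = 2

[iterations, last_vl] = [4, 2]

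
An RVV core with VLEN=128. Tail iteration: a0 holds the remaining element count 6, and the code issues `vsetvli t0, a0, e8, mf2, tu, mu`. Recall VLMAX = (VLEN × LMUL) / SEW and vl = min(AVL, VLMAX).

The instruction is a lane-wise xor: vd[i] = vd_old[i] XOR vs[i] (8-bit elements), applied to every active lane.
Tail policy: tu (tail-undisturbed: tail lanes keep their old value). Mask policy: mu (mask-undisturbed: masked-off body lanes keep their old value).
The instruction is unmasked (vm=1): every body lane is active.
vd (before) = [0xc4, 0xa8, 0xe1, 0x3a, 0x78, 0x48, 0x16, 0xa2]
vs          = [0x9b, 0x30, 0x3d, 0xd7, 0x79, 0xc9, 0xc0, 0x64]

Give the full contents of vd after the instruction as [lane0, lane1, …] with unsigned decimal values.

vd = [95, 152, 220, 237, 1, 129, 22, 162]

VLMAX = (128 × 1/2) / 8 = 8 lanes
vl = min(AVL, VLMAX) = min(6, 8) = 6
vd[0] xor(0xc4,0x9b) -> 0x5f
vd[1] xor(0xa8,0x30) -> 0x98
vd[2] xor(0xe1,0x3d) -> 0xdc
vd[3] xor(0x3a,0xd7) -> 0xed
vd[4] xor(0x78,0x79) -> 0x01
vd[5] xor(0x48,0xc9) -> 0x81
vd[6] tail/keep -> 0x16
vd[7] tail/keep -> 0xa2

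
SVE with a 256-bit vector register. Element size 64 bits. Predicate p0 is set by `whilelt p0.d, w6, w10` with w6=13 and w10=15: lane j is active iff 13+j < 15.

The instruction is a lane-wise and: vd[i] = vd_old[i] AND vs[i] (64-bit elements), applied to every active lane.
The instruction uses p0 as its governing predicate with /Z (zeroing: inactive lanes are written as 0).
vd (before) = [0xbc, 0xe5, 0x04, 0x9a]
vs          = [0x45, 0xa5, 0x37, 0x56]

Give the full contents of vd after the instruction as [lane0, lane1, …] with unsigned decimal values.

vd = [4, 165, 0, 0]

lane count: 256 div 64 = 4
active while 13+j < 15, i.e. j ∈ [0,2) capped at 4 ⇒ 2
  i=0: and(0xbc,0x45) → 4
  i=1: and(0xe5,0xa5) → 165
  i=2: tail/zero → 0
  i=3: tail/zero → 0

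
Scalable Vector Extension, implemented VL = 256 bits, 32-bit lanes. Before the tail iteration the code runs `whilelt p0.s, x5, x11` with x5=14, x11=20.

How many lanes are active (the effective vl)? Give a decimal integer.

vl = 6

256-bit reg / 32-bit elem → 8 lanes
p0[j] = (14+j < 20); true for j=0..5 → 6 lanes set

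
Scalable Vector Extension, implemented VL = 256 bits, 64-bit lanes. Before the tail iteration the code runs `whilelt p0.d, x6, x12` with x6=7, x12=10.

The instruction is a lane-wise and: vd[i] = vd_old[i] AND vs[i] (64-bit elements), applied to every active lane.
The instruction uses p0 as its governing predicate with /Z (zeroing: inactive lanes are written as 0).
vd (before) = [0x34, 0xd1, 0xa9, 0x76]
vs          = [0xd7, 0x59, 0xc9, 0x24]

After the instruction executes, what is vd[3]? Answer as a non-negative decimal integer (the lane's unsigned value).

vd[3] = 0

register lanes = 256/64 = 4
active while 7+j < 10, i.e. j ∈ [0,3) capped at 4 ⇒ 3
lane  0: and(0x34,0xd7) ⇒ 0x14
lane  1: and(0xd1,0x59) ⇒ 0x51
lane  2: and(0xa9,0xc9) ⇒ 0x89
lane  3: tail/zero ⇒ 0x00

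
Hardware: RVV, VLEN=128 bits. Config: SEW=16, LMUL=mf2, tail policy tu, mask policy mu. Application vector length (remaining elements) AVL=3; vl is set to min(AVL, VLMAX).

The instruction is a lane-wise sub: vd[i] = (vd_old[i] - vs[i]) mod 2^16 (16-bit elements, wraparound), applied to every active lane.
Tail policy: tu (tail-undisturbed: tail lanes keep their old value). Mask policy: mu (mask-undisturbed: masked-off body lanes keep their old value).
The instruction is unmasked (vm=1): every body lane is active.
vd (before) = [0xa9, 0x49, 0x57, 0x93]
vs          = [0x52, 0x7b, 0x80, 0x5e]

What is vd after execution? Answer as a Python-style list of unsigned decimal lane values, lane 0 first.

lanes per group: 128·1/2/16 = 4
vl ← min(3, 4) = 3
[0] sub(0xa9,0x52) = 0x57
[1] sub(0x49,0x7b) = 0xffce
[2] sub(0x57,0x80) = 0xffd7
[3] tail/keep = 0x93

vd = [87, 65486, 65495, 147]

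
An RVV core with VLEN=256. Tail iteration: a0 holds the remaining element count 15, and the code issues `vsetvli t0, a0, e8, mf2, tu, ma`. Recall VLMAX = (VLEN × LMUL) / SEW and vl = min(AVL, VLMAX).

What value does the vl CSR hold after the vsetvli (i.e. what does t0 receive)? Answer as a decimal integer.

VLMAX = (256 × 1/2) / 8 = 16 lanes
vl = min(AVL, VLMAX) = min(15, 16) = 15

vl = 15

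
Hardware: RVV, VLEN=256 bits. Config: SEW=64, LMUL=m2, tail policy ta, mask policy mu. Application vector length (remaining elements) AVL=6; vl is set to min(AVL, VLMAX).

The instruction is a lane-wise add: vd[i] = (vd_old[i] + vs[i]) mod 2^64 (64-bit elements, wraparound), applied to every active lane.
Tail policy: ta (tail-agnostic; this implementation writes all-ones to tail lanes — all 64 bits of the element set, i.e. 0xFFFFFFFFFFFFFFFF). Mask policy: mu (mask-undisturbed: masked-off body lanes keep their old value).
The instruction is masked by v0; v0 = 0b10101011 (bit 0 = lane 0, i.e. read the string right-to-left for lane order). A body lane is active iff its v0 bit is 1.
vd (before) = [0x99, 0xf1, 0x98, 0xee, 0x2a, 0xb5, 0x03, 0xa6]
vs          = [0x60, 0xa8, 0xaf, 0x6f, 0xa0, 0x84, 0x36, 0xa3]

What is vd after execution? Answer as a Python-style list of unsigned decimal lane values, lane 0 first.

vd = [249, 409, 152, 349, 42, 313, 18446744073709551615, 18446744073709551615]

lanes per group: 256·2/64 = 8
AVL=6 ≤ VLMAX=8, so vl = 6
vd[0] add(0x99,0x60) -> 0xf9
vd[1] add(0xf1,0xa8) -> 0x199
vd[2] mask-off/keep -> 0x98
vd[3] add(0xee,0x6f) -> 0x15d
vd[4] mask-off/keep -> 0x2a
vd[5] add(0xb5,0x84) -> 0x139
vd[6] tail/ones -> 0xffffffffffffffff
vd[7] tail/ones -> 0xffffffffffffffff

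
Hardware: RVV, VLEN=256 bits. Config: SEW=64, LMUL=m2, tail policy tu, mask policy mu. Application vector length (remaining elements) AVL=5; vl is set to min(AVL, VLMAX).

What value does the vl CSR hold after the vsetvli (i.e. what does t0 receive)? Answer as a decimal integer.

vl = 5

lanes per group: 256·2/64 = 8
vl = min(AVL, VLMAX) = min(5, 8) = 5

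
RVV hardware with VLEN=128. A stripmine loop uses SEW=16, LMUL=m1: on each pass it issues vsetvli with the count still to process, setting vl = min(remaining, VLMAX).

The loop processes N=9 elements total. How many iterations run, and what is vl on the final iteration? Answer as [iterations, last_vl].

VLMAX = (128 × 1) / 16 = 8 lanes
N=9: ⌈9/8⌉ = 2 iters; last vl = 9 − 1×8 = 1

[iterations, last_vl] = [2, 1]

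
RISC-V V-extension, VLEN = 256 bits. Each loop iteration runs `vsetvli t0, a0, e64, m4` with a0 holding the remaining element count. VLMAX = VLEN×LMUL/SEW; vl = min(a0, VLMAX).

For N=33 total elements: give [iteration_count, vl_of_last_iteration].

lanes per group: 256·4/64 = 16
iterations = ceil(33/16) = 3; final-pass vl = 1

[iterations, last_vl] = [3, 1]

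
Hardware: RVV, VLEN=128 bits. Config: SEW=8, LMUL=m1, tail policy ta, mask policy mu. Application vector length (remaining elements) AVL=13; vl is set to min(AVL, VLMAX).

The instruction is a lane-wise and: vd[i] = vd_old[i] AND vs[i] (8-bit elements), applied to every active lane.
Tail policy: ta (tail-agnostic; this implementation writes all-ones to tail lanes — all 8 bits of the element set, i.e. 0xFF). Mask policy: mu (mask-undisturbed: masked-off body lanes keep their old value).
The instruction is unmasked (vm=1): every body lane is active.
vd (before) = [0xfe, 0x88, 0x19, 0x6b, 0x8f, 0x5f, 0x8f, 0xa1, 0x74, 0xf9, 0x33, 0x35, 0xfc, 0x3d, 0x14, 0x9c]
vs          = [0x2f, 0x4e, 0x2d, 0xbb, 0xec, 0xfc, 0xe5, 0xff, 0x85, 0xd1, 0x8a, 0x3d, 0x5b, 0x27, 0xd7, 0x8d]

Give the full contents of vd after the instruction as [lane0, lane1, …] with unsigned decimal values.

VLMAX = VLEN×LMUL/SEW = 128×1/8 = 16
vl ← min(13, 16) = 13
vd[0] and(0xfe,0x2f) -> 0x2e
vd[1] and(0x88,0x4e) -> 0x08
vd[2] and(0x19,0x2d) -> 0x09
vd[3] and(0x6b,0xbb) -> 0x2b
vd[4] and(0x8f,0xec) -> 0x8c
vd[5] and(0x5f,0xfc) -> 0x5c
vd[6] and(0x8f,0xe5) -> 0x85
vd[7] and(0xa1,0xff) -> 0xa1
vd[8] and(0x74,0x85) -> 0x04
vd[9] and(0xf9,0xd1) -> 0xd1
vd[10] and(0x33,0x8a) -> 0x02
vd[11] and(0x35,0x3d) -> 0x35
vd[12] and(0xfc,0x5b) -> 0x58
vd[13] tail/ones -> 0xff
vd[14] tail/ones -> 0xff
vd[15] tail/ones -> 0xff

vd = [46, 8, 9, 43, 140, 92, 133, 161, 4, 209, 2, 53, 88, 255, 255, 255]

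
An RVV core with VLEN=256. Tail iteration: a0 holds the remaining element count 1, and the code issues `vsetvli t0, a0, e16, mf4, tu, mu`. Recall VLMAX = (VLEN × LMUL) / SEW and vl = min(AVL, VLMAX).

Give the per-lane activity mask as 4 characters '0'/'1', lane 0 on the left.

VLMAX = VLEN×LMUL/SEW = 256×1/4/16 = 4
AVL=1 ≤ VLMAX=4, so vl = 1
bits (lane 0 leftmost): 1000

predicate = 1000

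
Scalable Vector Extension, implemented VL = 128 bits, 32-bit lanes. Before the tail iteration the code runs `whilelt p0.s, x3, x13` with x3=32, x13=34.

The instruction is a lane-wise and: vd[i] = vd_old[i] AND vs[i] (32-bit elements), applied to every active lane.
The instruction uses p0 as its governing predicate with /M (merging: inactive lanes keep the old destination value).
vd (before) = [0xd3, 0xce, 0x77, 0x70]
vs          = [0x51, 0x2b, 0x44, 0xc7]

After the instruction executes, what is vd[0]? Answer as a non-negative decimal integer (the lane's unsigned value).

vd[0] = 81

lane count: 128 div 32 = 4
active while 32+j < 34, i.e. j ∈ [0,2) capped at 4 ⇒ 2
vd[0] and(0xd3,0x51) -> 0x51
vd[1] and(0xce,0x2b) -> 0x0a
vd[2] tail/keep -> 0x77
vd[3] tail/keep -> 0x70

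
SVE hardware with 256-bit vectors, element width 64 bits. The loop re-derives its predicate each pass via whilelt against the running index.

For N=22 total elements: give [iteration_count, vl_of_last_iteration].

[iterations, last_vl] = [6, 2]

lane count: 256 div 64 = 4
22 elements at 4/iter → 6 passes, remainder 2 on the last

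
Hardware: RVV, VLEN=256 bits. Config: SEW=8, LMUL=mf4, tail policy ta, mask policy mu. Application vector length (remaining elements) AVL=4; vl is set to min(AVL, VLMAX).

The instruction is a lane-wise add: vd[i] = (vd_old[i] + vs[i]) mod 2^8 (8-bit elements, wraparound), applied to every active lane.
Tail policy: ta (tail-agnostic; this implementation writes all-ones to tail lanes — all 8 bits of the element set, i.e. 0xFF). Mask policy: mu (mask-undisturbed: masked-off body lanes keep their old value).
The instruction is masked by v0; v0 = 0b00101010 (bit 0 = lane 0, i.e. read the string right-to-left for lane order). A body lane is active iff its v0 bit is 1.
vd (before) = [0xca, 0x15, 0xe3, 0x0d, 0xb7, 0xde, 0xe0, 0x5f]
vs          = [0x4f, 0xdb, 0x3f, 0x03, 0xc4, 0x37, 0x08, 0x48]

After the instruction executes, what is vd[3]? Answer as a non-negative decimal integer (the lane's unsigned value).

vd[3] = 16

VLMAX = (256 × 1/4) / 8 = 8 lanes
vl ← min(4, 8) = 4
[0] mask-off/keep = 0xca
[1] add(0x15,0xdb) = 0xf0
[2] mask-off/keep = 0xe3
[3] add(0x0d,0x03) = 0x10
[4] tail/ones = 0xff
[5] tail/ones = 0xff
[6] tail/ones = 0xff
[7] tail/ones = 0xff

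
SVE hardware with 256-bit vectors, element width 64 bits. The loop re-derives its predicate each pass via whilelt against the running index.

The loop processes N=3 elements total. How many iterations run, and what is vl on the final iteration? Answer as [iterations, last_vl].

[iterations, last_vl] = [1, 3]

lane count: 256 div 64 = 4
N=3: ⌈3/4⌉ = 1 iters; last vl = 3 − 0×4 = 3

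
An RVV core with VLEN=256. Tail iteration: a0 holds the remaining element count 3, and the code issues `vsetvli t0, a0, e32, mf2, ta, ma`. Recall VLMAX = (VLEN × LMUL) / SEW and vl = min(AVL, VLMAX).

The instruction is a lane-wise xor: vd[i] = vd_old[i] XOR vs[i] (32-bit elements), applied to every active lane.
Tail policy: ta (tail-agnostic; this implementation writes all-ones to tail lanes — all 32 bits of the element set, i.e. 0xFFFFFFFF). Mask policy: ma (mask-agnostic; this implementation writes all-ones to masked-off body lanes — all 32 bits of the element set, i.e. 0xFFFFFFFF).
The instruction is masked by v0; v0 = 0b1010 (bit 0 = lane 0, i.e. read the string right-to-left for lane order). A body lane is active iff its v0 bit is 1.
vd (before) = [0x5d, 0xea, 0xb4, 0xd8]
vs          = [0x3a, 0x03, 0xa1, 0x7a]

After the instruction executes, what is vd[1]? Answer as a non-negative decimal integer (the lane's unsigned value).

lanes per group: 256·1/2/32 = 4
vl ← min(3, 4) = 3
vd[0] mask-off/ones -> 0xffffffff
vd[1] xor(0xea,0x03) -> 0xe9
vd[2] mask-off/ones -> 0xffffffff
vd[3] tail/ones -> 0xffffffff

vd[1] = 233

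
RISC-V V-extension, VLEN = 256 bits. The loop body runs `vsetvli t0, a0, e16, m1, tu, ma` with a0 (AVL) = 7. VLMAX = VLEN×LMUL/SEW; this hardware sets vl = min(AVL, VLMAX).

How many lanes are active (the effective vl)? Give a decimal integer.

VLMAX = VLEN×LMUL/SEW = 256×1/16 = 16
vl = min(AVL, VLMAX) = min(7, 16) = 7

vl = 7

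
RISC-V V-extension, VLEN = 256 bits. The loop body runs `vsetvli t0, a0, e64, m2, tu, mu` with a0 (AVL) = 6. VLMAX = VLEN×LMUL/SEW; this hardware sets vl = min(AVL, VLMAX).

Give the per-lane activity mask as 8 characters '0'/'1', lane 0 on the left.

lanes per group: 256·2/64 = 8
vl = min(AVL, VLMAX) = min(6, 8) = 6
bits (lane 0 leftmost): 11111100

predicate = 11111100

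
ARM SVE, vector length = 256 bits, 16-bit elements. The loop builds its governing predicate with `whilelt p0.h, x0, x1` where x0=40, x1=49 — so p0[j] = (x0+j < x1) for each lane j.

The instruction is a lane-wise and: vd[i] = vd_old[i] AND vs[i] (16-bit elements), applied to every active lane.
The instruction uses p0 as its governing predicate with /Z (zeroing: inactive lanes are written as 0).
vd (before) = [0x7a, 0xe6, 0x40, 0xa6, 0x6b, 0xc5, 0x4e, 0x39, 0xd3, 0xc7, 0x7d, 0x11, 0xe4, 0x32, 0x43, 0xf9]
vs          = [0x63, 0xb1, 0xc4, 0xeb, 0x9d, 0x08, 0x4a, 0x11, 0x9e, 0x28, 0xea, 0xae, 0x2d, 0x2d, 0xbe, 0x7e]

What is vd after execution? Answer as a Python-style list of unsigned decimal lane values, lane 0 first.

vd = [98, 160, 64, 162, 9, 0, 74, 17, 146, 0, 0, 0, 0, 0, 0, 0]

register lanes = 256/16 = 16
whilelt: lane j active iff 40+j < 49 → j < 9 → 9 active
lane  0: and(0x7a,0x63) ⇒ 0x62
lane  1: and(0xe6,0xb1) ⇒ 0xa0
lane  2: and(0x40,0xc4) ⇒ 0x40
lane  3: and(0xa6,0xeb) ⇒ 0xa2
lane  4: and(0x6b,0x9d) ⇒ 0x09
lane  5: and(0xc5,0x08) ⇒ 0x00
lane  6: and(0x4e,0x4a) ⇒ 0x4a
lane  7: and(0x39,0x11) ⇒ 0x11
lane  8: and(0xd3,0x9e) ⇒ 0x92
lane  9: tail/zero ⇒ 0x00
lane 10: tail/zero ⇒ 0x00
lane 11: tail/zero ⇒ 0x00
lane 12: tail/zero ⇒ 0x00
lane 13: tail/zero ⇒ 0x00
lane 14: tail/zero ⇒ 0x00
lane 15: tail/zero ⇒ 0x00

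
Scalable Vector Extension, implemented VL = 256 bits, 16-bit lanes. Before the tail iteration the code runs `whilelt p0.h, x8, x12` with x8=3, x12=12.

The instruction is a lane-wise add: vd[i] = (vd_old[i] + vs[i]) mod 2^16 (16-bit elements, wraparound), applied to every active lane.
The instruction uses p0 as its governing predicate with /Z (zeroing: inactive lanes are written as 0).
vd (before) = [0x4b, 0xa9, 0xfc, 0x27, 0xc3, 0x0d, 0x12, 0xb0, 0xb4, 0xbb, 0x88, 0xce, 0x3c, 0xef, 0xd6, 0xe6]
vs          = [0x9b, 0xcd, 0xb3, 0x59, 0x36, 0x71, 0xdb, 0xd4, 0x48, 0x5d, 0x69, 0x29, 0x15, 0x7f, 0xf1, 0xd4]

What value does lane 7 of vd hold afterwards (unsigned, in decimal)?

vd[7] = 388

lane count: 256 div 16 = 16
p0[j] = (3+j < 12); true for j=0..8 → 9 lanes set
lane  0: add(0x4b,0x9b) ⇒ 0xe6
lane  1: add(0xa9,0xcd) ⇒ 0x176
lane  2: add(0xfc,0xb3) ⇒ 0x1af
lane  3: add(0x27,0x59) ⇒ 0x80
lane  4: add(0xc3,0x36) ⇒ 0xf9
lane  5: add(0x0d,0x71) ⇒ 0x7e
lane  6: add(0x12,0xdb) ⇒ 0xed
lane  7: add(0xb0,0xd4) ⇒ 0x184
lane  8: add(0xb4,0x48) ⇒ 0xfc
lane  9: tail/zero ⇒ 0x00
lane 10: tail/zero ⇒ 0x00
lane 11: tail/zero ⇒ 0x00
lane 12: tail/zero ⇒ 0x00
lane 13: tail/zero ⇒ 0x00
lane 14: tail/zero ⇒ 0x00
lane 15: tail/zero ⇒ 0x00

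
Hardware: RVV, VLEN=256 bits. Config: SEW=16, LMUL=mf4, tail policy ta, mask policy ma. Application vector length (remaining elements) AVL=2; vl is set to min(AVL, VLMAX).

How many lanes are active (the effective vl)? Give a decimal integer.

VLMAX = (256 × 1/4) / 16 = 4 lanes
vl = min(AVL, VLMAX) = min(2, 4) = 2

vl = 2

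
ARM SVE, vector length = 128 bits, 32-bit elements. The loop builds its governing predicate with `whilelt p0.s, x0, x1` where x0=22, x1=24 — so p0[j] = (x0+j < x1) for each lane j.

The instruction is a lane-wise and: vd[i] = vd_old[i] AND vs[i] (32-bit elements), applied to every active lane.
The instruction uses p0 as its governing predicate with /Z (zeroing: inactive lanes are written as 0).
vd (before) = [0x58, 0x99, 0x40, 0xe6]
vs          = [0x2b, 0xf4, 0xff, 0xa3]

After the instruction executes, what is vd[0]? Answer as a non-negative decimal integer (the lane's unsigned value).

vd[0] = 8

lane count: 128 div 32 = 4
p0[j] = (22+j < 24); true for j=0..1 → 2 lanes set
  i=0: and(0x58,0x2b) → 8
  i=1: and(0x99,0xf4) → 144
  i=2: tail/zero → 0
  i=3: tail/zero → 0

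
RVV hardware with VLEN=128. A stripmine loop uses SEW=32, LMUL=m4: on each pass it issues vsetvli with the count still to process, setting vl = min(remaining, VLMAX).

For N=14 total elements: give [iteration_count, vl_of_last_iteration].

[iterations, last_vl] = [1, 14]

VLMAX = VLEN×LMUL/SEW = 128×4/32 = 16
iterations = ceil(14/16) = 1; final-pass vl = 14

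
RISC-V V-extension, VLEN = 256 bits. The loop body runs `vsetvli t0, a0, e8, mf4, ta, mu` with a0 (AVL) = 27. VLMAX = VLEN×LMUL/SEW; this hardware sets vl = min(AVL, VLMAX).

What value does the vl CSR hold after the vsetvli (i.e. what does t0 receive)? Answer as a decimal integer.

VLMAX = (256 × 1/4) / 8 = 8 lanes
vl ← min(27, 8) = 8

vl = 8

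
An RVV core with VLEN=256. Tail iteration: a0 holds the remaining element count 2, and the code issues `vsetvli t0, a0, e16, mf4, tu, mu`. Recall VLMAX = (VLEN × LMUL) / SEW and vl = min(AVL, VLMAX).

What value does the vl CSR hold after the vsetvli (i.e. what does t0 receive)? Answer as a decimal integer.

vl = 2

VLMAX = VLEN×LMUL/SEW = 256×1/4/16 = 4
AVL=2 ≤ VLMAX=4, so vl = 2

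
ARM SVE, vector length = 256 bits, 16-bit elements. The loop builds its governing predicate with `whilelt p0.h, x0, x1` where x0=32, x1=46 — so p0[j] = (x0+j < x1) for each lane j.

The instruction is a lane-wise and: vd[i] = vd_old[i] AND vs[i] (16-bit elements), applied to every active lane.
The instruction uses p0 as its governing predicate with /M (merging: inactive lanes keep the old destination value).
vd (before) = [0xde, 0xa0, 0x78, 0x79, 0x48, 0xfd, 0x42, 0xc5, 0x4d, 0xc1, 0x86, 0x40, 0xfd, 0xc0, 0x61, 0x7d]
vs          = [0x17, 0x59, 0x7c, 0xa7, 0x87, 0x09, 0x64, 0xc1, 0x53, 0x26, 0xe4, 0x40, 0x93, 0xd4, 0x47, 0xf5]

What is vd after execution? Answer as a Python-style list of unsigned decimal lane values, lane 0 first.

register lanes = 256/16 = 16
p0[j] = (32+j < 46); true for j=0..13 → 14 lanes set
  i=0: and(0xde,0x17) → 22
  i=1: and(0xa0,0x59) → 0
  i=2: and(0x78,0x7c) → 120
  i=3: and(0x79,0xa7) → 33
  i=4: and(0x48,0x87) → 0
  i=5: and(0xfd,0x09) → 9
  i=6: and(0x42,0x64) → 64
  i=7: and(0xc5,0xc1) → 193
  i=8: and(0x4d,0x53) → 65
  i=9: and(0xc1,0x26) → 0
  i=10: and(0x86,0xe4) → 132
  i=11: and(0x40,0x40) → 64
  i=12: and(0xfd,0x93) → 145
  i=13: and(0xc0,0xd4) → 192
  i=14: tail/keep → 97
  i=15: tail/keep → 125

vd = [22, 0, 120, 33, 0, 9, 64, 193, 65, 0, 132, 64, 145, 192, 97, 125]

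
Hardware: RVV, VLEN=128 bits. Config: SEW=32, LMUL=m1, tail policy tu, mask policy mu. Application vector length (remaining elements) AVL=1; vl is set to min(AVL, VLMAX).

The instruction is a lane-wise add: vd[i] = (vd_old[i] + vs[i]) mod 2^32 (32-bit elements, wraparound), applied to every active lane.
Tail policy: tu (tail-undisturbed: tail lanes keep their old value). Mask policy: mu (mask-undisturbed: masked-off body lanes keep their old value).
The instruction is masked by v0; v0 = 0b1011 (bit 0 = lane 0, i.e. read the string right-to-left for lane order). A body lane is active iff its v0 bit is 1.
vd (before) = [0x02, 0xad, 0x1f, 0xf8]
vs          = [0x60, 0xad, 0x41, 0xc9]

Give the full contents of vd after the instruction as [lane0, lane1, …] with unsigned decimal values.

VLMAX = (128 × 1) / 32 = 4 lanes
vl ← min(1, 4) = 1
[0] add(0x02,0x60) = 0x62
[1] tail/keep = 0xad
[2] tail/keep = 0x1f
[3] tail/keep = 0xf8

vd = [98, 173, 31, 248]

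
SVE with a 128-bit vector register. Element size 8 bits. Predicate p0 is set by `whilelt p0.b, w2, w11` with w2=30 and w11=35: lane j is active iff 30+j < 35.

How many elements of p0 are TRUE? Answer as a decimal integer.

register lanes = 128/8 = 16
p0[j] = (30+j < 35); true for j=0..4 → 5 lanes set

vl = 5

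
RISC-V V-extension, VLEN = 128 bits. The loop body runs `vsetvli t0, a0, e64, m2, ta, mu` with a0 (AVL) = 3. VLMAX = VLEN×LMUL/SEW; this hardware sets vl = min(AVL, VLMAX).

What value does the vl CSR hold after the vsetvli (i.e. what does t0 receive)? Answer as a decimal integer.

vl = 3

VLMAX = VLEN×LMUL/SEW = 128×2/64 = 4
vl ← min(3, 4) = 3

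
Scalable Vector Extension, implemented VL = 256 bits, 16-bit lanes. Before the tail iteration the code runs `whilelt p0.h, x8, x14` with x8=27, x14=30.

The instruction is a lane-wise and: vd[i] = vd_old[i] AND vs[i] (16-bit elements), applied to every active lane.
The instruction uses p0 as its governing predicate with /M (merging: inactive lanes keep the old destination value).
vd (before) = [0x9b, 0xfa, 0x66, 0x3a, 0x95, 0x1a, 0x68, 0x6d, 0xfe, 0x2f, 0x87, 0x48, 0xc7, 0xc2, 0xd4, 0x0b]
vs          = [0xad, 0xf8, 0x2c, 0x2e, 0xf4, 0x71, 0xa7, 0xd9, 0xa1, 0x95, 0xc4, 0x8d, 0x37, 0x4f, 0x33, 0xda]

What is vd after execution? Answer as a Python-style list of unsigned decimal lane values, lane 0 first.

vd = [137, 248, 36, 58, 149, 26, 104, 109, 254, 47, 135, 72, 199, 194, 212, 11]

256-bit reg / 16-bit elem → 16 lanes
p0[j] = (27+j < 30); true for j=0..2 → 3 lanes set
[0] and(0x9b,0xad) = 0x89
[1] and(0xfa,0xf8) = 0xf8
[2] and(0x66,0x2c) = 0x24
[3] tail/keep = 0x3a
[4] tail/keep = 0x95
[5] tail/keep = 0x1a
[6] tail/keep = 0x68
[7] tail/keep = 0x6d
[8] tail/keep = 0xfe
[9] tail/keep = 0x2f
[10] tail/keep = 0x87
[11] tail/keep = 0x48
[12] tail/keep = 0xc7
[13] tail/keep = 0xc2
[14] tail/keep = 0xd4
[15] tail/keep = 0x0b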